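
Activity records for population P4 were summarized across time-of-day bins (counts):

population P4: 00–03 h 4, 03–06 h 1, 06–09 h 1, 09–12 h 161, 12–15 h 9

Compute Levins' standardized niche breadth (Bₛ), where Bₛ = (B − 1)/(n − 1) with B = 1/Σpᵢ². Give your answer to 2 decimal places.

Proportions for population P4 (n=176): 4/176=0.0227, 1/176=0.0057, 1/176=0.0057, 161/176=0.9148, 9/176=0.0511
Σpᵢ² = 0.0227² + 0.0057² + 0.0057² + 0.9148² + 0.0511² = 0.000515 + 0.000032 + 0.000032 + 0.836859 + 0.002611 = 0.840049
B = 1 / 0.840049 = 1.1904
Bₛ = (B − 1)/(n − 1) = (1.1904 − 1)/(5 − 1) = 0.1904/4 = 0.0476

0.05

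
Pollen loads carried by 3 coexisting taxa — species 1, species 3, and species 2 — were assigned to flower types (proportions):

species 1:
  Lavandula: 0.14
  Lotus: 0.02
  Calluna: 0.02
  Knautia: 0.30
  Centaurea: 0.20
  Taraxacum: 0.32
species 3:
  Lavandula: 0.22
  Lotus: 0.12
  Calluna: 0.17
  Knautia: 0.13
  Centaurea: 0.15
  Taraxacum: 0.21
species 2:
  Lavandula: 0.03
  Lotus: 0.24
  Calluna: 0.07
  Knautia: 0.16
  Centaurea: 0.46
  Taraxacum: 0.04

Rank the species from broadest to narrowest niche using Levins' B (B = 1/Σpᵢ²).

Σp_1ᵢ² = 0.14² + 0.02² + 0.02² + 0.30² + 0.20² + 0.32² = 0.0196 + 0.0004 + 0.0004 + 0.0900 + 0.0400 + 0.1024 = 0.2528
B_1 = 1 / 0.2528 = 3.9557
Σp_3ᵢ² = 0.22² + 0.12² + 0.17² + 0.13² + 0.15² + 0.21² = 0.0484 + 0.0144 + 0.0289 + 0.0169 + 0.0225 + 0.0441 = 0.1752
B_3 = 1 / 0.1752 = 5.7078
Σp_2ᵢ² = 0.03² + 0.24² + 0.07² + 0.16² + 0.46² + 0.04² = 0.0009 + 0.0576 + 0.0049 + 0.0256 + 0.2116 + 0.0016 = 0.3022
B_2 = 1 / 0.3022 = 3.3091
Ranking by B (broadest → narrowest): species 3 (5.71) > species 1 (3.96) > species 2 (3.31)

species 3 > species 1 > species 2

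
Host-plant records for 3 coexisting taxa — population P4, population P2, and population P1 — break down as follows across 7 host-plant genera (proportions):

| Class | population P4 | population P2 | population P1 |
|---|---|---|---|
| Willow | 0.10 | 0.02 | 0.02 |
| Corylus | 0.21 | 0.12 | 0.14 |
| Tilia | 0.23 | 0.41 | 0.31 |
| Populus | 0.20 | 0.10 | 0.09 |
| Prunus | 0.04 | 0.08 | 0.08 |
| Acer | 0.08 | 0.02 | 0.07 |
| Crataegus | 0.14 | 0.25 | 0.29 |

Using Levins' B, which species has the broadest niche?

Σp_P4ᵢ² = 0.10² + 0.21² + 0.23² + 0.20² + 0.04² + 0.08² + 0.14² = 0.0100 + 0.0441 + 0.0529 + 0.0400 + 0.0016 + 0.0064 + 0.0196 = 0.1746
B_P4 = 1 / 0.1746 = 5.7274
Σp_P2ᵢ² = 0.02² + 0.12² + 0.41² + 0.10² + 0.08² + 0.02² + 0.25² = 0.0004 + 0.0144 + 0.1681 + 0.0100 + 0.0064 + 0.0004 + 0.0625 = 0.2622
B_P2 = 1 / 0.2622 = 3.8139
Σp_P1ᵢ² = 0.02² + 0.14² + 0.31² + 0.09² + 0.08² + 0.07² + 0.29² = 0.0004 + 0.0196 + 0.0961 + 0.0081 + 0.0064 + 0.0049 + 0.0841 = 0.2196
B_P1 = 1 / 0.2196 = 4.5537
Highest B → broadest niche (most generalist): population P4 (B = 5.73).

population P4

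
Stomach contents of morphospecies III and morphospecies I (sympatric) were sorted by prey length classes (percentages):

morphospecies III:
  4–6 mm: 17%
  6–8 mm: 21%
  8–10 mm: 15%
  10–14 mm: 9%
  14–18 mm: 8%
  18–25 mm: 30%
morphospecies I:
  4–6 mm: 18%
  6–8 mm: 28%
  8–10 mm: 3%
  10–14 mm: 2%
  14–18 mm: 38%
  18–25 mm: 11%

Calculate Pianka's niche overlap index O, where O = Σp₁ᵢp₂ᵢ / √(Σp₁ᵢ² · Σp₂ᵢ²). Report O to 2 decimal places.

Convert percentages to proportions (divide by 100).
Σ p₁ᵢp₂ᵢ = 0.0306 + 0.0588 + 0.0045 + 0.0018 + 0.0304 + 0.0330 = 0.1591
Σp_1ᵢ² = 0.17² + 0.21² + 0.15² + 0.09² + 0.08² + 0.30² = 0.0289 + 0.0441 + 0.0225 + 0.0081 + 0.0064 + 0.0900 = 0.2000
Σp_2ᵢ² = 0.18² + 0.28² + 0.03² + 0.02² + 0.38² + 0.11² = 0.0324 + 0.0784 + 0.0009 + 0.0004 + 0.1444 + 0.0121 = 0.2686
O = 0.1591 / √(0.2000 × 0.2686) = 0.1591 / 0.23178 = 0.6864

0.69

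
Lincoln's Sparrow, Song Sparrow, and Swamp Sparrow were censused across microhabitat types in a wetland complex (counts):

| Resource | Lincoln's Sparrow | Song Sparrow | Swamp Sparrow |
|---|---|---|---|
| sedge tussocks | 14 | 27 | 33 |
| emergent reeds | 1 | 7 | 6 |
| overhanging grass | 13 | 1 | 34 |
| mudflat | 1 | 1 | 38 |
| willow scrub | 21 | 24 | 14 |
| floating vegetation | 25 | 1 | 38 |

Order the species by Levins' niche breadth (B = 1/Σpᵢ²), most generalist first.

Proportions for Lincoln's Sparrow (n=75): 14/75=0.1867, 1/75=0.0133, 13/75=0.1733, 1/75=0.0133, 21/75=0.2800, 25/75=0.3333
Proportions for Song Sparrow (n=61): 27/61=0.4426, 7/61=0.1148, 1/61=0.0164, 1/61=0.0164, 24/61=0.3934, 1/61=0.0164
Proportions for Swamp Sparrow (n=163): 33/163=0.2025, 6/163=0.0368, 34/163=0.2086, 38/163=0.2331, 14/163=0.0859, 38/163=0.2331
Σp_Lincᵢ² = 0.1867² + 0.0133² + 0.1733² + 0.0133² + 0.2800² + 0.3333² = 0.034857 + 0.000177 + 0.030033 + 0.000177 + 0.078400 + 0.111089 = 0.254733
B_Linc = 1 / 0.254733 = 3.9257
Σp_Songᵢ² = 0.4426² + 0.1148² + 0.0164² + 0.0164² + 0.3934² + 0.0164² = 0.195895 + 0.013179 + 0.000269 + 0.000269 + 0.154764 + 0.000269 = 0.364645
B_Song = 1 / 0.364645 = 2.7424
Σp_Swamᵢ² = 0.2025² + 0.0368² + 0.2086² + 0.2331² + 0.0859² + 0.2331² = 0.041006 + 0.001354 + 0.043514 + 0.054336 + 0.007379 + 0.054336 = 0.201925
B_Swam = 1 / 0.201925 = 4.9523
Ranking by B (broadest → narrowest): Swamp Sparrow (4.95) > Lincoln's Sparrow (3.93) > Song Sparrow (2.74)

Swamp Sparrow > Lincoln's Sparrow > Song Sparrow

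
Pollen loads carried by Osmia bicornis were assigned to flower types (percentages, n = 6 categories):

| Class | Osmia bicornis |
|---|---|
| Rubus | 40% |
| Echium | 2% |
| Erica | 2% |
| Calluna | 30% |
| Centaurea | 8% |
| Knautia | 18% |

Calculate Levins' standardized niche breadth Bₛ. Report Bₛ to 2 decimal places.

0.49

Convert percentages to proportions (divide by 100).
Σpᵢ² = 0.40² + 0.02² + 0.02² + 0.30² + 0.08² + 0.18² = 0.1600 + 0.0004 + 0.0004 + 0.0900 + 0.0064 + 0.0324 = 0.2896
B = 1 / 0.2896 = 3.4530
Bₛ = (B − 1)/(n − 1) = (3.4530 − 1)/(6 − 1) = 2.4530/5 = 0.4906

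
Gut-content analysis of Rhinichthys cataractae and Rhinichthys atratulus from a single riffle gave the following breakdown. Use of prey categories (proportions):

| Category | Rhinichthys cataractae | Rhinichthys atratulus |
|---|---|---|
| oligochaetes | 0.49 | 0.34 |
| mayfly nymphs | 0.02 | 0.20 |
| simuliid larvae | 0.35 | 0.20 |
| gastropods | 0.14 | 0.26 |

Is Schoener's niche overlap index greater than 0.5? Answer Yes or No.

Yes

Σ|p₁ᵢ − p₂ᵢ| = 0.15 + 0.18 + 0.15 + 0.12 = 0.60
D = 1 − ½ × 0.60 = 1 − 0.300 = 0.7000
D = 0.7000 > 0.5 → Yes.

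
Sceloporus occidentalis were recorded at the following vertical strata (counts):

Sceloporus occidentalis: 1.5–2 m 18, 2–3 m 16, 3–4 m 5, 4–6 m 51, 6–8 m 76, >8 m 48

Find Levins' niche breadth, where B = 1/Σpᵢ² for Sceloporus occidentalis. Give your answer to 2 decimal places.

4.06

Proportions for Sceloporus occidentalis (n=214): 18/214=0.0841, 16/214=0.0748, 5/214=0.0234, 51/214=0.2383, 76/214=0.3551, 48/214=0.2243
Σpᵢ² = 0.0841² + 0.0748² + 0.0234² + 0.2383² + 0.3551² + 0.2243² = 0.007073 + 0.005595 + 0.000548 + 0.056787 + 0.126096 + 0.050310 = 0.246409
B = 1 / 0.246409 = 4.0583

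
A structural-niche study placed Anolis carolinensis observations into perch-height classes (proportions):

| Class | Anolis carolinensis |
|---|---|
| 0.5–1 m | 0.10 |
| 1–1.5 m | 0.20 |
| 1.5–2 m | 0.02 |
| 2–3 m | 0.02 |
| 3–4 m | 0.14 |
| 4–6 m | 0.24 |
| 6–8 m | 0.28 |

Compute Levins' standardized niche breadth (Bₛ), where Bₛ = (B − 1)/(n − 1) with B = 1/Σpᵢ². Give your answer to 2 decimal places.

0.64

Σpᵢ² = 0.10² + 0.20² + 0.02² + 0.02² + 0.14² + 0.24² + 0.28² = 0.0100 + 0.0400 + 0.0004 + 0.0004 + 0.0196 + 0.0576 + 0.0784 = 0.2064
B = 1 / 0.2064 = 4.8450
Bₛ = (B − 1)/(n − 1) = (4.8450 − 1)/(7 − 1) = 3.8450/6 = 0.6408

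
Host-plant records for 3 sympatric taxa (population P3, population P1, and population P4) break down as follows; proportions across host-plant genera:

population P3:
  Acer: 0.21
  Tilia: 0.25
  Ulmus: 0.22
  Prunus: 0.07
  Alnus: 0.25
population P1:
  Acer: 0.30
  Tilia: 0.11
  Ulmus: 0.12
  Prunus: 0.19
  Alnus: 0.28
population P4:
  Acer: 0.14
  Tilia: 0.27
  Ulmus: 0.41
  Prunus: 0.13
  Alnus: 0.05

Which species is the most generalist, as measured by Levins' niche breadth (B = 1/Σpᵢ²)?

Σp_P3ᵢ² = 0.21² + 0.25² + 0.22² + 0.07² + 0.25² = 0.0441 + 0.0625 + 0.0484 + 0.0049 + 0.0625 = 0.2224
B_P3 = 1 / 0.2224 = 4.4964
Σp_P1ᵢ² = 0.30² + 0.11² + 0.12² + 0.19² + 0.28² = 0.0900 + 0.0121 + 0.0144 + 0.0361 + 0.0784 = 0.2310
B_P1 = 1 / 0.2310 = 4.3290
Σp_P4ᵢ² = 0.14² + 0.27² + 0.41² + 0.13² + 0.05² = 0.0196 + 0.0729 + 0.1681 + 0.0169 + 0.0025 = 0.2800
B_P4 = 1 / 0.2800 = 3.5714
Highest B → broadest niche (most generalist): population P3 (B = 4.50).

population P3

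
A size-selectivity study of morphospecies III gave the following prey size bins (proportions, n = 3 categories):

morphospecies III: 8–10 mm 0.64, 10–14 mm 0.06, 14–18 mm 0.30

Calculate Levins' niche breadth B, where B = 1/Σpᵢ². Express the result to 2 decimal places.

Σpᵢ² = 0.64² + 0.06² + 0.30² = 0.4096 + 0.0036 + 0.0900 = 0.5032
B = 1 / 0.5032 = 1.9873

1.99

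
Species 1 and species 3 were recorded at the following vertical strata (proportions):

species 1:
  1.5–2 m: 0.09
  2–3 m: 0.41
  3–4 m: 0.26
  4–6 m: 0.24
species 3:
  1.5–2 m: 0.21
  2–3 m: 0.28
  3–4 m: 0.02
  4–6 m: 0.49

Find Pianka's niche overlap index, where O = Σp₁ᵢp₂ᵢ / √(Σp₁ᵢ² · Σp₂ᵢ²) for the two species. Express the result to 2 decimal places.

0.78

Σ p₁ᵢp₂ᵢ = 0.0189 + 0.1148 + 0.0052 + 0.1176 = 0.2565
Σp_1ᵢ² = 0.09² + 0.41² + 0.26² + 0.24² = 0.0081 + 0.1681 + 0.0676 + 0.0576 = 0.3014
Σp_2ᵢ² = 0.21² + 0.28² + 0.02² + 0.49² = 0.0441 + 0.0784 + 0.0004 + 0.2401 = 0.3630
O = 0.2565 / √(0.3014 × 0.3630) = 0.2565 / 0.33077 = 0.7755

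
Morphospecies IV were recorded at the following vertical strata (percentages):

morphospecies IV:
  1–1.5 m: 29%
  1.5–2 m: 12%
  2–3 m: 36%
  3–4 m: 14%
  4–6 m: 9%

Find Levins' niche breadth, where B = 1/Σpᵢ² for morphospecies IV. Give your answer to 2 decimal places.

3.91

Convert percentages to proportions (divide by 100).
Σpᵢ² = 0.29² + 0.12² + 0.36² + 0.14² + 0.09² = 0.0841 + 0.0144 + 0.1296 + 0.0196 + 0.0081 = 0.2558
B = 1 / 0.2558 = 3.9093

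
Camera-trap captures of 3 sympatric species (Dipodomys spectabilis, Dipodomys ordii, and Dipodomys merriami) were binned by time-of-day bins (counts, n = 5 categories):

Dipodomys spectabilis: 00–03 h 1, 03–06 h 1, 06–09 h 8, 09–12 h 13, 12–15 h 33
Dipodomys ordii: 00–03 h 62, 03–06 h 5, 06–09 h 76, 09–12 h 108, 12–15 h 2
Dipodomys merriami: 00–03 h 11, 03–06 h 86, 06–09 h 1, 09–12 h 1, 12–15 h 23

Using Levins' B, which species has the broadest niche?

Dipodomys ordii

Proportions for Dipodomys spectabilis (n=56): 1/56=0.0179, 1/56=0.0179, 8/56=0.1429, 13/56=0.2321, 33/56=0.5893
Proportions for Dipodomys ordii (n=253): 62/253=0.2451, 5/253=0.0198, 76/253=0.3004, 108/253=0.4269, 2/253=0.0079
Proportions for Dipodomys merriami (n=122): 11/122=0.0902, 86/122=0.7049, 1/122=0.0082, 1/122=0.0082, 23/122=0.1885
Σp_specᵢ² = 0.0179² + 0.0179² + 0.1429² + 0.2321² + 0.5893² = 0.000320 + 0.000320 + 0.020420 + 0.053870 + 0.347274 = 0.422204
B_spec = 1 / 0.422204 = 2.3685
Σp_ordiᵢ² = 0.2451² + 0.0198² + 0.3004² + 0.4269² + 0.0079² = 0.060074 + 0.000392 + 0.090240 + 0.182244 + 0.000062 = 0.333012
B_ordi = 1 / 0.333012 = 3.0029
Σp_merrᵢ² = 0.0902² + 0.7049² + 0.0082² + 0.0082² + 0.1885² = 0.008136 + 0.496884 + 0.000067 + 0.000067 + 0.035532 = 0.540686
B_merr = 1 / 0.540686 = 1.8495
Highest B → broadest niche (most generalist): Dipodomys ordii (B = 3.00).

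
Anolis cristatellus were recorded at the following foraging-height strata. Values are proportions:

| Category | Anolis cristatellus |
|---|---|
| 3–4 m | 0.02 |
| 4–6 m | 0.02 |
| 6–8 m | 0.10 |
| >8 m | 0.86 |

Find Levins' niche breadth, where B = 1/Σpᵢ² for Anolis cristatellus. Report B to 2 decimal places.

1.33

Σpᵢ² = 0.02² + 0.02² + 0.10² + 0.86² = 0.0004 + 0.0004 + 0.0100 + 0.7396 = 0.7504
B = 1 / 0.7504 = 1.3326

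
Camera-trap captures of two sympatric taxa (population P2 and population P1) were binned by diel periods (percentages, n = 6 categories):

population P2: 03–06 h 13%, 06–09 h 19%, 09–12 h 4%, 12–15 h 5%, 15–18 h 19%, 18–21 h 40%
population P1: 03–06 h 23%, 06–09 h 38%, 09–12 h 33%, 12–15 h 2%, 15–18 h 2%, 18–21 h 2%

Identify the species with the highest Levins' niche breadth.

Convert percentages to proportions (divide by 100).
Σp_P2ᵢ² = 0.13² + 0.19² + 0.04² + 0.05² + 0.19² + 0.40² = 0.0169 + 0.0361 + 0.0016 + 0.0025 + 0.0361 + 0.1600 = 0.2532
B_P2 = 1 / 0.2532 = 3.9494
Σp_P1ᵢ² = 0.23² + 0.38² + 0.33² + 0.02² + 0.02² + 0.02² = 0.0529 + 0.1444 + 0.1089 + 0.0004 + 0.0004 + 0.0004 = 0.3074
B_P1 = 1 / 0.3074 = 3.2531
Highest B → broadest niche (most generalist): population P2 (B = 3.95).

population P2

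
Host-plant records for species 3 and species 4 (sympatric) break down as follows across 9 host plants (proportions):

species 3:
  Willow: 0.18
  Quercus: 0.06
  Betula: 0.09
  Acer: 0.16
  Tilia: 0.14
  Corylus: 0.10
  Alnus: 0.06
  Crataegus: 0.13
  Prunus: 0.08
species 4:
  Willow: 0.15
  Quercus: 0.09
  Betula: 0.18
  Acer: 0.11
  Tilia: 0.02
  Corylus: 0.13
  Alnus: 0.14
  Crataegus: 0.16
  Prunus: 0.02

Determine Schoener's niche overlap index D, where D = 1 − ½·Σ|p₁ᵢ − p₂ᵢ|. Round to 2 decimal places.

0.74

Σ|p₁ᵢ − p₂ᵢ| = 0.03 + 0.03 + 0.09 + 0.05 + 0.12 + 0.03 + 0.08 + 0.03 + 0.06 = 0.52
D = 1 − ½ × 0.52 = 1 − 0.260 = 0.7400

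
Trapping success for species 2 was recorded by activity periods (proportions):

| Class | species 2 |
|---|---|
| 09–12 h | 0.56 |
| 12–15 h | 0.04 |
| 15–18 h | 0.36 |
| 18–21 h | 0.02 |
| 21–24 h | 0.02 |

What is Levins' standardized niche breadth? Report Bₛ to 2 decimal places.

0.31

Σpᵢ² = 0.56² + 0.04² + 0.36² + 0.02² + 0.02² = 0.3136 + 0.0016 + 0.1296 + 0.0004 + 0.0004 = 0.4456
B = 1 / 0.4456 = 2.2442
Bₛ = (B − 1)/(n − 1) = (2.2442 − 1)/(5 − 1) = 1.2442/4 = 0.3111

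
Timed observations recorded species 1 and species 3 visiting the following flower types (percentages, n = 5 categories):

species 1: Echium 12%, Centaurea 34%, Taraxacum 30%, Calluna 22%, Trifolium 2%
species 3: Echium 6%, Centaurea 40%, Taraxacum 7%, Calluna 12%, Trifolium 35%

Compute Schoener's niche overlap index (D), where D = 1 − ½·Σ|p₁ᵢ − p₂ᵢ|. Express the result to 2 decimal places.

Convert percentages to proportions (divide by 100).
Σ|p₁ᵢ − p₂ᵢ| = 0.06 + 0.06 + 0.23 + 0.10 + 0.33 = 0.78
D = 1 − ½ × 0.78 = 1 − 0.390 = 0.6100

0.61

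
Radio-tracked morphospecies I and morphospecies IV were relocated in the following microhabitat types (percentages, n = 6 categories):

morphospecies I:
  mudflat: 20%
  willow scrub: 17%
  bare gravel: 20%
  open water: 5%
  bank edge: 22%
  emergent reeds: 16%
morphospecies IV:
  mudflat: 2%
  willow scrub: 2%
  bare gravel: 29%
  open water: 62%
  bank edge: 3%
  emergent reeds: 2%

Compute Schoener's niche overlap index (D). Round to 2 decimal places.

0.34

Convert percentages to proportions (divide by 100).
Σ|p₁ᵢ − p₂ᵢ| = 0.18 + 0.15 + 0.09 + 0.57 + 0.19 + 0.14 = 1.32
D = 1 − ½ × 1.32 = 1 − 0.660 = 0.3400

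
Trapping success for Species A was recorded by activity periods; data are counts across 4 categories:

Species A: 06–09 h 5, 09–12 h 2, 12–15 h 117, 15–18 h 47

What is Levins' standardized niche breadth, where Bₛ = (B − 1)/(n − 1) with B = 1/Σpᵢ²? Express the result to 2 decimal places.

Proportions for Species A (n=171): 5/171=0.0292, 2/171=0.0117, 117/171=0.6842, 47/171=0.2749
Σpᵢ² = 0.0292² + 0.0117² + 0.6842² + 0.2749² = 0.000853 + 0.000137 + 0.468130 + 0.075570 = 0.544690
B = 1 / 0.544690 = 1.8359
Bₛ = (B − 1)/(n − 1) = (1.8359 − 1)/(4 − 1) = 0.8359/3 = 0.2786

0.28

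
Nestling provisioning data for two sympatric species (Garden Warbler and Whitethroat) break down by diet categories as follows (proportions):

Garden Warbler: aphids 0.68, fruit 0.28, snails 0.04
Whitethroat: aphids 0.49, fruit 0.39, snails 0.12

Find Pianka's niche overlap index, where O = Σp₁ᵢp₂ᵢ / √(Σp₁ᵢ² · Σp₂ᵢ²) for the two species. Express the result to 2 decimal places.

Σ p₁ᵢp₂ᵢ = 0.3332 + 0.1092 + 0.0048 = 0.4472
Σp_1ᵢ² = 0.68² + 0.28² + 0.04² = 0.4624 + 0.0784 + 0.0016 = 0.5424
Σp_2ᵢ² = 0.49² + 0.39² + 0.12² = 0.2401 + 0.1521 + 0.0144 = 0.4066
O = 0.4472 / √(0.5424 × 0.4066) = 0.4472 / 0.46962 = 0.9523

0.95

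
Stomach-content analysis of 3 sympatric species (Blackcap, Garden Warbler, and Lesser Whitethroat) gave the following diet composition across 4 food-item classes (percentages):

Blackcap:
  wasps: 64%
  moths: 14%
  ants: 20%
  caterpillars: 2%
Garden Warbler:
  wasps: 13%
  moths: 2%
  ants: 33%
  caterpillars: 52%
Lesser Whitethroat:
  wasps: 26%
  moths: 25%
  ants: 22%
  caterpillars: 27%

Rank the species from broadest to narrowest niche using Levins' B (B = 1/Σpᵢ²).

Lesser Whitethroat > Garden Warbler > Blackcap

Convert percentages to proportions (divide by 100).
Σp_Blacᵢ² = 0.64² + 0.14² + 0.20² + 0.02² = 0.4096 + 0.0196 + 0.0400 + 0.0004 = 0.4696
B_Blac = 1 / 0.4696 = 2.1295
Σp_Warbᵢ² = 0.13² + 0.02² + 0.33² + 0.52² = 0.0169 + 0.0004 + 0.1089 + 0.2704 = 0.3966
B_Warb = 1 / 0.3966 = 2.5214
Σp_Whitᵢ² = 0.26² + 0.25² + 0.22² + 0.27² = 0.0676 + 0.0625 + 0.0484 + 0.0729 = 0.2514
B_Whit = 1 / 0.2514 = 3.9777
Ranking by B (broadest → narrowest): Lesser Whitethroat (3.98) > Garden Warbler (2.52) > Blackcap (2.13)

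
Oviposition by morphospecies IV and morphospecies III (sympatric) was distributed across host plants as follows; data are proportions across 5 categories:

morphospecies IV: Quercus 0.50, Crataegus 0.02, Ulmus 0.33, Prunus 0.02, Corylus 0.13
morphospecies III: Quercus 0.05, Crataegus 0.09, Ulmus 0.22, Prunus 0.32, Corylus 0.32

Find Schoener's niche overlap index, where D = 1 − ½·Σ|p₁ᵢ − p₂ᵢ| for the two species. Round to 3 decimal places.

Σ|p₁ᵢ − p₂ᵢ| = 0.45 + 0.07 + 0.11 + 0.30 + 0.19 = 1.12
D = 1 − ½ × 1.12 = 1 − 0.560 = 0.44000

0.440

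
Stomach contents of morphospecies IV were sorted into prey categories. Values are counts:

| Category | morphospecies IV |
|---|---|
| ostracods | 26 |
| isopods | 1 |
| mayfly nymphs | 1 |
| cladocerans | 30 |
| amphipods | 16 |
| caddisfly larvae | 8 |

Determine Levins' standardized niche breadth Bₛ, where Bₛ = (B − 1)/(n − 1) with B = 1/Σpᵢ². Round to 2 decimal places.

Proportions for morphospecies IV (n=82): 26/82=0.3171, 1/82=0.0122, 1/82=0.0122, 30/82=0.3659, 16/82=0.1951, 8/82=0.0976
Σpᵢ² = 0.3171² + 0.0122² + 0.0122² + 0.3659² + 0.1951² + 0.0976² = 0.100552 + 0.000149 + 0.000149 + 0.133883 + 0.038064 + 0.009526 = 0.282323
B = 1 / 0.282323 = 3.5420
Bₛ = (B − 1)/(n − 1) = (3.5420 − 1)/(6 − 1) = 2.5420/5 = 0.5084

0.51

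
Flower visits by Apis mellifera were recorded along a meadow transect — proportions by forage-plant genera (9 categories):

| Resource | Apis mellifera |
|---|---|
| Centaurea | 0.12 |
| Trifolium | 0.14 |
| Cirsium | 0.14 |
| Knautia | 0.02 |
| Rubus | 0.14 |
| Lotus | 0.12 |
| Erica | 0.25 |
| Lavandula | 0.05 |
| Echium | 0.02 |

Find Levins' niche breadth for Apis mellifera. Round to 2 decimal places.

6.52

Σpᵢ² = 0.12² + 0.14² + 0.14² + 0.02² + 0.14² + 0.12² + 0.25² + 0.05² + 0.02² = 0.0144 + 0.0196 + 0.0196 + 0.0004 + 0.0196 + 0.0144 + 0.0625 + 0.0025 + 0.0004 = 0.1534
B = 1 / 0.1534 = 6.5189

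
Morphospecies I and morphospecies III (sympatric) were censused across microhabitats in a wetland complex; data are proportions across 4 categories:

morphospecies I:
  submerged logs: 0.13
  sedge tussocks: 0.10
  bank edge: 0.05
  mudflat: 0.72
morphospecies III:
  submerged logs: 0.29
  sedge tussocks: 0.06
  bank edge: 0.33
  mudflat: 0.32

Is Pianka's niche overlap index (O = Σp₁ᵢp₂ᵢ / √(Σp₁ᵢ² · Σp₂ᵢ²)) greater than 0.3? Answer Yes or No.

Yes

Σ p₁ᵢp₂ᵢ = 0.0377 + 0.0060 + 0.0165 + 0.2304 = 0.2906
Σp_1ᵢ² = 0.13² + 0.10² + 0.05² + 0.72² = 0.0169 + 0.0100 + 0.0025 + 0.5184 = 0.5478
Σp_2ᵢ² = 0.29² + 0.06² + 0.33² + 0.32² = 0.0841 + 0.0036 + 0.1089 + 0.1024 = 0.2990
O = 0.2906 / √(0.5478 × 0.2990) = 0.2906 / 0.40471 = 0.7180
O = 0.7180 > 0.3 → Yes.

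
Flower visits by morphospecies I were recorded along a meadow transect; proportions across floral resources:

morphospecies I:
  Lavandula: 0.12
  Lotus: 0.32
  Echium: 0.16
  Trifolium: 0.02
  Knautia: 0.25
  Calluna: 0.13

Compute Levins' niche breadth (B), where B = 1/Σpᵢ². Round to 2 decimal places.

4.50

Σpᵢ² = 0.12² + 0.32² + 0.16² + 0.02² + 0.25² + 0.13² = 0.0144 + 0.1024 + 0.0256 + 0.0004 + 0.0625 + 0.0169 = 0.2222
B = 1 / 0.2222 = 4.5005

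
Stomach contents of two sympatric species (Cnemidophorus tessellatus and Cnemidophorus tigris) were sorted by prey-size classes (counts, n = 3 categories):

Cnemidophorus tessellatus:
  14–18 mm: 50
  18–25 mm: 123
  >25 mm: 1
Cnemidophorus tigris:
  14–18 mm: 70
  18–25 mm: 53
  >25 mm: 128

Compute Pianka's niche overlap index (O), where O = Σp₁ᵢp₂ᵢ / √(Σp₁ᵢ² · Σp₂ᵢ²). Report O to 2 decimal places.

Proportions for Cnemidophorus tessellatus (n=174): 50/174=0.2874, 123/174=0.7069, 1/174=0.0057
Proportions for Cnemidophorus tigris (n=251): 70/251=0.2789, 53/251=0.2112, 128/251=0.5100
Σ p₁ᵢp₂ᵢ = 0.080156 + 0.149297 + 0.002907 = 0.232360
Σp_1ᵢ² = 0.2874² + 0.7069² + 0.0057² = 0.082599 + 0.499708 + 0.000032 = 0.582339
Σp_2ᵢ² = 0.2789² + 0.2112² + 0.5100² = 0.077785 + 0.044605 + 0.260100 = 0.382490
O = 0.232360 / √(0.582339 × 0.382490) = 0.232360 / 0.4719522 = 0.4923

0.49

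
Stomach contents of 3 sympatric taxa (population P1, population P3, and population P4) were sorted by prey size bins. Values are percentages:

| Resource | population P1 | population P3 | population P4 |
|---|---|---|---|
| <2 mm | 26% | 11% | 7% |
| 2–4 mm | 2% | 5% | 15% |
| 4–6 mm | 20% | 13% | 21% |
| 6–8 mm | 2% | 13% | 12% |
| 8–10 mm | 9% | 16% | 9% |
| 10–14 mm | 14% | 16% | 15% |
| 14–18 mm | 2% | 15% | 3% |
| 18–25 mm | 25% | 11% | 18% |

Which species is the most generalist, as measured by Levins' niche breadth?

population P3

Convert percentages to proportions (divide by 100).
Σp_P1ᵢ² = 0.26² + 0.02² + 0.20² + 0.02² + 0.09² + 0.14² + 0.02² + 0.25² = 0.0676 + 0.0004 + 0.0400 + 0.0004 + 0.0081 + 0.0196 + 0.0004 + 0.0625 = 0.1990
B_P1 = 1 / 0.1990 = 5.0251
Σp_P3ᵢ² = 0.11² + 0.05² + 0.13² + 0.13² + 0.16² + 0.16² + 0.15² + 0.11² = 0.0121 + 0.0025 + 0.0169 + 0.0169 + 0.0256 + 0.0256 + 0.0225 + 0.0121 = 0.1342
B_P3 = 1 / 0.1342 = 7.4516
Σp_P4ᵢ² = 0.07² + 0.15² + 0.21² + 0.12² + 0.09² + 0.15² + 0.03² + 0.18² = 0.0049 + 0.0225 + 0.0441 + 0.0144 + 0.0081 + 0.0225 + 0.0009 + 0.0324 = 0.1498
B_P4 = 1 / 0.1498 = 6.6756
Highest B → broadest niche (most generalist): population P3 (B = 7.45).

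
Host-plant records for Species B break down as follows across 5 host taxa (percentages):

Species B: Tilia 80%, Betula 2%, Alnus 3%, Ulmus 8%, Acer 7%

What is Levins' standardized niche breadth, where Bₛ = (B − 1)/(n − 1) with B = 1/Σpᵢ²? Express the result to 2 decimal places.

0.13

Convert percentages to proportions (divide by 100).
Σpᵢ² = 0.80² + 0.02² + 0.03² + 0.08² + 0.07² = 0.6400 + 0.0004 + 0.0009 + 0.0064 + 0.0049 = 0.6526
B = 1 / 0.6526 = 1.5323
Bₛ = (B − 1)/(n − 1) = (1.5323 − 1)/(5 − 1) = 0.5323/4 = 0.1331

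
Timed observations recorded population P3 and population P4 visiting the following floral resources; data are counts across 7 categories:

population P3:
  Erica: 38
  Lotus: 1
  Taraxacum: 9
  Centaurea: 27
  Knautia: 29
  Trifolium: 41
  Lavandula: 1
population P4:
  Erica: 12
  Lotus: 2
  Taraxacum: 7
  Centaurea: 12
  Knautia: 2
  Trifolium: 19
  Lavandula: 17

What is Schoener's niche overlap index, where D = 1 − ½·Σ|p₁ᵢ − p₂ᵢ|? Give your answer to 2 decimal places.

0.71

Proportions for population P3 (n=146): 38/146=0.2603, 1/146=0.0068, 9/146=0.0616, 27/146=0.1849, 29/146=0.1986, 41/146=0.2808, 1/146=0.0068
Proportions for population P4 (n=71): 12/71=0.1690, 2/71=0.0282, 7/71=0.0986, 12/71=0.1690, 2/71=0.0282, 19/71=0.2676, 17/71=0.2394
Σ|p₁ᵢ − p₂ᵢ| = 0.0913 + 0.0214 + 0.0370 + 0.0159 + 0.1704 + 0.0132 + 0.2326 = 0.5818
D = 1 − ½ × 0.5818 = 1 − 0.29090 = 0.70910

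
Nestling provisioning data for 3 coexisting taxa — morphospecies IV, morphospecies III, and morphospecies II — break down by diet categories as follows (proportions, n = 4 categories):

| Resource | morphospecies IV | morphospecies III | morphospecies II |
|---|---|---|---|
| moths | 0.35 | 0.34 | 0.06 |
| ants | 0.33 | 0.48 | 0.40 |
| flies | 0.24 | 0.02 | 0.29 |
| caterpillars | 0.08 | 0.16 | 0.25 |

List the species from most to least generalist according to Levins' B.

Σp_IVᵢ² = 0.35² + 0.33² + 0.24² + 0.08² = 0.1225 + 0.1089 + 0.0576 + 0.0064 = 0.2954
B_IV = 1 / 0.2954 = 3.3852
Σp_IIIᵢ² = 0.34² + 0.48² + 0.02² + 0.16² = 0.1156 + 0.2304 + 0.0004 + 0.0256 = 0.3720
B_III = 1 / 0.3720 = 2.6882
Σp_IIᵢ² = 0.06² + 0.40² + 0.29² + 0.25² = 0.0036 + 0.1600 + 0.0841 + 0.0625 = 0.3102
B_II = 1 / 0.3102 = 3.2237
Ranking by B (broadest → narrowest): morphospecies IV (3.39) > morphospecies II (3.22) > morphospecies III (2.69)

morphospecies IV > morphospecies II > morphospecies III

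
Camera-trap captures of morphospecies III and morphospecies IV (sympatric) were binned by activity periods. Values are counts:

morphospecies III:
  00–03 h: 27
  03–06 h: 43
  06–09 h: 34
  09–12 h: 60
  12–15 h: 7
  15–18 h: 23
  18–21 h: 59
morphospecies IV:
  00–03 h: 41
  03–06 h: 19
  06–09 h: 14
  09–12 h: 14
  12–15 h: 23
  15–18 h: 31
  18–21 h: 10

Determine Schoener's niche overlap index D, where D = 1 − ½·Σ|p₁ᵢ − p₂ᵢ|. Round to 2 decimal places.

Proportions for morphospecies III (n=253): 27/253=0.1067, 43/253=0.1700, 34/253=0.1344, 60/253=0.2372, 7/253=0.0277, 23/253=0.0909, 59/253=0.2332
Proportions for morphospecies IV (n=152): 41/152=0.2697, 19/152=0.1250, 14/152=0.0921, 14/152=0.0921, 23/152=0.1513, 31/152=0.2039, 10/152=0.0658
Σ|p₁ᵢ − p₂ᵢ| = 0.1630 + 0.0450 + 0.0423 + 0.1451 + 0.1236 + 0.1130 + 0.1674 = 0.7994
D = 1 − ½ × 0.7994 = 1 − 0.39970 = 0.60030

0.60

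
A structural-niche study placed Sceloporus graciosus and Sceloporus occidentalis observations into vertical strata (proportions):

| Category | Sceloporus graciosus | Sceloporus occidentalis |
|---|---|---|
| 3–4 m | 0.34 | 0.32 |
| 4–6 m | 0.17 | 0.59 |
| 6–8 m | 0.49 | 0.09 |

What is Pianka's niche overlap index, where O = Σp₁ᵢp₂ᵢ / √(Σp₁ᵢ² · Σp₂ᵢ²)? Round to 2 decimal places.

Σ p₁ᵢp₂ᵢ = 0.1088 + 0.1003 + 0.0441 = 0.2532
Σp_1ᵢ² = 0.34² + 0.17² + 0.49² = 0.1156 + 0.0289 + 0.2401 = 0.3846
Σp_2ᵢ² = 0.32² + 0.59² + 0.09² = 0.1024 + 0.3481 + 0.0081 = 0.4586
O = 0.2532 / √(0.3846 × 0.4586) = 0.2532 / 0.41997 = 0.6029

0.60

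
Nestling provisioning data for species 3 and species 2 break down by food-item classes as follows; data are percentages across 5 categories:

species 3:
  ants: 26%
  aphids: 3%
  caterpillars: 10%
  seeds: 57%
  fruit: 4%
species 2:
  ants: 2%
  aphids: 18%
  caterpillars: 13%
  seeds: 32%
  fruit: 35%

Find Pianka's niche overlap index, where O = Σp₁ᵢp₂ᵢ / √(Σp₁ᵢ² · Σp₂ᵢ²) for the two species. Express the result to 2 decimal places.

0.66

Convert percentages to proportions (divide by 100).
Σ p₁ᵢp₂ᵢ = 0.0052 + 0.0054 + 0.0130 + 0.1824 + 0.0140 = 0.2200
Σp_1ᵢ² = 0.26² + 0.03² + 0.10² + 0.57² + 0.04² = 0.0676 + 0.0009 + 0.0100 + 0.3249 + 0.0016 = 0.4050
Σp_2ᵢ² = 0.02² + 0.18² + 0.13² + 0.32² + 0.35² = 0.0004 + 0.0324 + 0.0169 + 0.1024 + 0.1225 = 0.2746
O = 0.2200 / √(0.4050 × 0.2746) = 0.2200 / 0.33349 = 0.6597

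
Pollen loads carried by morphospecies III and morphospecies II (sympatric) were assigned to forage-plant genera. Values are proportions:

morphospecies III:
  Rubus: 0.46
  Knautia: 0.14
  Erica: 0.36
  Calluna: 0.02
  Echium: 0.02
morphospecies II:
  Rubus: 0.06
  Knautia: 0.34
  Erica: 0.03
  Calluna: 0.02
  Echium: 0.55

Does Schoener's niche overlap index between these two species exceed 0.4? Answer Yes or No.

No

Σ|p₁ᵢ − p₂ᵢ| = 0.40 + 0.20 + 0.33 + 0.00 + 0.53 = 1.46
D = 1 − ½ × 1.46 = 1 − 0.730 = 0.2700
D = 0.2700 < 0.4 → No.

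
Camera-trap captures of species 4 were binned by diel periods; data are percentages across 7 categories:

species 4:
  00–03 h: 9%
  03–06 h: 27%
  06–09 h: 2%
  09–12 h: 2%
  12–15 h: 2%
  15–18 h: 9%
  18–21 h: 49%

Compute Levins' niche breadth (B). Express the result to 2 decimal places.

3.03

Convert percentages to proportions (divide by 100).
Σpᵢ² = 0.09² + 0.27² + 0.02² + 0.02² + 0.02² + 0.09² + 0.49² = 0.0081 + 0.0729 + 0.0004 + 0.0004 + 0.0004 + 0.0081 + 0.2401 = 0.3304
B = 1 / 0.3304 = 3.0266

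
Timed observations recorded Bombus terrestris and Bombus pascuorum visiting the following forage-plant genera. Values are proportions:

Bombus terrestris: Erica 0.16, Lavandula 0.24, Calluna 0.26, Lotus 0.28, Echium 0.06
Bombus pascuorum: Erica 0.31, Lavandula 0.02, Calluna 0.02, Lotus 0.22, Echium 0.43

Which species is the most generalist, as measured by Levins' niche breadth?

Bombus terrestris

Σp_terrᵢ² = 0.16² + 0.24² + 0.26² + 0.28² + 0.06² = 0.0256 + 0.0576 + 0.0676 + 0.0784 + 0.0036 = 0.2328
B_terr = 1 / 0.2328 = 4.2955
Σp_pascᵢ² = 0.31² + 0.02² + 0.02² + 0.22² + 0.43² = 0.0961 + 0.0004 + 0.0004 + 0.0484 + 0.1849 = 0.3302
B_pasc = 1 / 0.3302 = 3.0285
Highest B → broadest niche (most generalist): Bombus terrestris (B = 4.30).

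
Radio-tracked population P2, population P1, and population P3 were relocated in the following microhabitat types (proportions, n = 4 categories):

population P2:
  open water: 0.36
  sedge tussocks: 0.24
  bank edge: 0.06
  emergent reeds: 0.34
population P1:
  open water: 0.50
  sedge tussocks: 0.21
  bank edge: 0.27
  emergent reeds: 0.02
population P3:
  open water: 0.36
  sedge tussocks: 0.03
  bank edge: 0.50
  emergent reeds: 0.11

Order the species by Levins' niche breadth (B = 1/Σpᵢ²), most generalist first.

Σp_P2ᵢ² = 0.36² + 0.24² + 0.06² + 0.34² = 0.1296 + 0.0576 + 0.0036 + 0.1156 = 0.3064
B_P2 = 1 / 0.3064 = 3.2637
Σp_P1ᵢ² = 0.50² + 0.21² + 0.27² + 0.02² = 0.2500 + 0.0441 + 0.0729 + 0.0004 = 0.3674
B_P1 = 1 / 0.3674 = 2.7218
Σp_P3ᵢ² = 0.36² + 0.03² + 0.50² + 0.11² = 0.1296 + 0.0009 + 0.2500 + 0.0121 = 0.3926
B_P3 = 1 / 0.3926 = 2.5471
Ranking by B (broadest → narrowest): population P2 (3.26) > population P1 (2.72) > population P3 (2.55)

population P2 > population P1 > population P3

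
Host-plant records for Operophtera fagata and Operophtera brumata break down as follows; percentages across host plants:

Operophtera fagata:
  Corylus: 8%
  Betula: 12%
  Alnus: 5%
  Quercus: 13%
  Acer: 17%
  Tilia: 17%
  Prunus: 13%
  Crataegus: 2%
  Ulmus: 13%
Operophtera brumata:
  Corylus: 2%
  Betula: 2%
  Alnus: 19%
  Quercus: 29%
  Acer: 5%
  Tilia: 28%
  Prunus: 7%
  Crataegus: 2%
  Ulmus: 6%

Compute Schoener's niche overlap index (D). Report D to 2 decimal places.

0.59

Convert percentages to proportions (divide by 100).
Σ|p₁ᵢ − p₂ᵢ| = 0.06 + 0.10 + 0.14 + 0.16 + 0.12 + 0.11 + 0.06 + 0.00 + 0.07 = 0.82
D = 1 − ½ × 0.82 = 1 − 0.410 = 0.5900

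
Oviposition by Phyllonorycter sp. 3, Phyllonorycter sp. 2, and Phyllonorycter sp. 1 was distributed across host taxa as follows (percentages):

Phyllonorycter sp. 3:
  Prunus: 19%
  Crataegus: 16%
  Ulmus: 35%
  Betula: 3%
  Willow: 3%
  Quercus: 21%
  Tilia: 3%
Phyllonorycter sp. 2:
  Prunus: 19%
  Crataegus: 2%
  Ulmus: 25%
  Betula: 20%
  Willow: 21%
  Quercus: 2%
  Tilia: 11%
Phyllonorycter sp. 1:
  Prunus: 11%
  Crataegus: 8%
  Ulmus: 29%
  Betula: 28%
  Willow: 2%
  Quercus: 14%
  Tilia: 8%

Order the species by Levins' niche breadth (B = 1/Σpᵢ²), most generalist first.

Convert percentages to proportions (divide by 100).
Σp_3ᵢ² = 0.19² + 0.16² + 0.35² + 0.03² + 0.03² + 0.21² + 0.03² = 0.0361 + 0.0256 + 0.1225 + 0.0009 + 0.0009 + 0.0441 + 0.0009 = 0.2310
B_3 = 1 / 0.2310 = 4.3290
Σp_2ᵢ² = 0.19² + 0.02² + 0.25² + 0.20² + 0.21² + 0.02² + 0.11² = 0.0361 + 0.0004 + 0.0625 + 0.0400 + 0.0441 + 0.0004 + 0.0121 = 0.1956
B_2 = 1 / 0.1956 = 5.1125
Σp_1ᵢ² = 0.11² + 0.08² + 0.29² + 0.28² + 0.02² + 0.14² + 0.08² = 0.0121 + 0.0064 + 0.0841 + 0.0784 + 0.0004 + 0.0196 + 0.0064 = 0.2074
B_1 = 1 / 0.2074 = 4.8216
Ranking by B (broadest → narrowest): Phyllonorycter sp. 2 (5.11) > Phyllonorycter sp. 1 (4.82) > Phyllonorycter sp. 3 (4.33)

Phyllonorycter sp. 2 > Phyllonorycter sp. 1 > Phyllonorycter sp. 3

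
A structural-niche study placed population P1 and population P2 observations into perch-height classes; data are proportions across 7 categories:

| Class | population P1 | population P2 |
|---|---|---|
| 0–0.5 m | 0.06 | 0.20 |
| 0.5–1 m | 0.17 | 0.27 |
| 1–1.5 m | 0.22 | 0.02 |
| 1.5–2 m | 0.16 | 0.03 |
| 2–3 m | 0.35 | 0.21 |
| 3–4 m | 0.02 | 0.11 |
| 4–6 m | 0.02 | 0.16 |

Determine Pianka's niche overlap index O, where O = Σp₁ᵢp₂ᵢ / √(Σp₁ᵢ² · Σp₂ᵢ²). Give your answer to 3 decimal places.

Σ p₁ᵢp₂ᵢ = 0.0120 + 0.0459 + 0.0044 + 0.0048 + 0.0735 + 0.0022 + 0.0032 = 0.1460
Σp_1ᵢ² = 0.06² + 0.17² + 0.22² + 0.16² + 0.35² + 0.02² + 0.02² = 0.0036 + 0.0289 + 0.0484 + 0.0256 + 0.1225 + 0.0004 + 0.0004 = 0.2298
Σp_2ᵢ² = 0.20² + 0.27² + 0.02² + 0.03² + 0.21² + 0.11² + 0.16² = 0.0400 + 0.0729 + 0.0004 + 0.0009 + 0.0441 + 0.0121 + 0.0256 = 0.1960
O = 0.1460 / √(0.2298 × 0.1960) = 0.1460 / 0.212228 = 0.68794

0.688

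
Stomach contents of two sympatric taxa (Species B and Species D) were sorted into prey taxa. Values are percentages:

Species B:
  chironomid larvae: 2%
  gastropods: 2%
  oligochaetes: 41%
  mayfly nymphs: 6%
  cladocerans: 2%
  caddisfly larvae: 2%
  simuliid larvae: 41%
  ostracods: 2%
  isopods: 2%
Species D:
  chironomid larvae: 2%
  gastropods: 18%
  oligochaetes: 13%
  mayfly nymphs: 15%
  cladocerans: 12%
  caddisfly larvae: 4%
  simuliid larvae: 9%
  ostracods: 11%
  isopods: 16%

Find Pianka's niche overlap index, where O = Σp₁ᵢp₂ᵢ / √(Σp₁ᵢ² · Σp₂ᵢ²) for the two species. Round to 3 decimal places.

Convert percentages to proportions (divide by 100).
Σ p₁ᵢp₂ᵢ = 0.0004 + 0.0036 + 0.0533 + 0.0090 + 0.0024 + 0.0008 + 0.0369 + 0.0022 + 0.0032 = 0.1118
Σp_1ᵢ² = 0.02² + 0.02² + 0.41² + 0.06² + 0.02² + 0.02² + 0.41² + 0.02² + 0.02² = 0.0004 + 0.0004 + 0.1681 + 0.0036 + 0.0004 + 0.0004 + 0.1681 + 0.0004 + 0.0004 = 0.3422
Σp_2ᵢ² = 0.02² + 0.18² + 0.13² + 0.15² + 0.12² + 0.04² + 0.09² + 0.11² + 0.16² = 0.0004 + 0.0324 + 0.0169 + 0.0225 + 0.0144 + 0.0016 + 0.0081 + 0.0121 + 0.0256 = 0.1340
O = 0.1118 / √(0.3422 × 0.1340) = 0.1118 / 0.214137 = 0.52210

0.522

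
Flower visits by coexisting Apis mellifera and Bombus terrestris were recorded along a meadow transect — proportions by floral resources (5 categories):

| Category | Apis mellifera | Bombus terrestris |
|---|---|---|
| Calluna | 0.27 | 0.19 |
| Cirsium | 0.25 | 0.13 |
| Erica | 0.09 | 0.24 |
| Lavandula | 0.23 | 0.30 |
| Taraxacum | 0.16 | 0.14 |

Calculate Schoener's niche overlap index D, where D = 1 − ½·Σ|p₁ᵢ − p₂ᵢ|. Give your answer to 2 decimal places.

0.78

Σ|p₁ᵢ − p₂ᵢ| = 0.08 + 0.12 + 0.15 + 0.07 + 0.02 = 0.44
D = 1 − ½ × 0.44 = 1 − 0.220 = 0.7800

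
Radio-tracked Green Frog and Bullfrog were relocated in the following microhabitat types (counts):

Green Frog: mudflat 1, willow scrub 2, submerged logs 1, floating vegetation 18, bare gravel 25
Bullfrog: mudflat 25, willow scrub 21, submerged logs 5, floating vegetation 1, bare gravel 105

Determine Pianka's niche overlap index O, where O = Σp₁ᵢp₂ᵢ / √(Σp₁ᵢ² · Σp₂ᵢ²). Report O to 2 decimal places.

Proportions for Green Frog (n=47): 1/47=0.0213, 2/47=0.0426, 1/47=0.0213, 18/47=0.3830, 25/47=0.5319
Proportions for Bullfrog (n=157): 25/157=0.1592, 21/157=0.1338, 5/157=0.0318, 1/157=0.0064, 105/157=0.6688
Σ p₁ᵢp₂ᵢ = 0.003391 + 0.005700 + 0.000677 + 0.002451 + 0.355735 = 0.367954
Σp_1ᵢ² = 0.0213² + 0.0426² + 0.0213² + 0.3830² + 0.5319² = 0.000454 + 0.001815 + 0.000454 + 0.146689 + 0.282918 = 0.432330
Σp_2ᵢ² = 0.1592² + 0.1338² + 0.0318² + 0.0064² + 0.6688² = 0.025345 + 0.017902 + 0.001011 + 0.000041 + 0.447293 = 0.491592
O = 0.367954 / √(0.432330 × 0.491592) = 0.367954 / 0.4610097 = 0.7981

0.80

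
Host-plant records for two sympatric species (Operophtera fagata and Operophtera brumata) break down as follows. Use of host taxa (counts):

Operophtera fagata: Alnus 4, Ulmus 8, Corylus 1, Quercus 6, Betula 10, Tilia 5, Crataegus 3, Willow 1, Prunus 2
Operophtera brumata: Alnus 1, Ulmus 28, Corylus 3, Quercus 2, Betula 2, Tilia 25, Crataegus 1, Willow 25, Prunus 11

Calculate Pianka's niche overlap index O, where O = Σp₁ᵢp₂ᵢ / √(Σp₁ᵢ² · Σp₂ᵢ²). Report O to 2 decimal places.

Proportions for Operophtera fagata (n=40): 4/40=0.1000, 8/40=0.2000, 1/40=0.0250, 6/40=0.1500, 10/40=0.2500, 5/40=0.1250, 3/40=0.0750, 1/40=0.0250, 2/40=0.0500
Proportions for Operophtera brumata (n=98): 1/98=0.0102, 28/98=0.2857, 3/98=0.0306, 2/98=0.0204, 2/98=0.0204, 25/98=0.2551, 1/98=0.0102, 25/98=0.2551, 11/98=0.1122
Σ p₁ᵢp₂ᵢ = 0.001020 + 0.057140 + 0.000765 + 0.003060 + 0.005100 + 0.031888 + 0.000765 + 0.006378 + 0.005610 = 0.111726
Σp_1ᵢ² = 0.1000² + 0.2000² + 0.0250² + 0.1500² + 0.2500² + 0.1250² + 0.0750² + 0.0250² + 0.0500² = 0.010000 + 0.040000 + 0.000625 + 0.022500 + 0.062500 + 0.015625 + 0.005625 + 0.000625 + 0.002500 = 0.160000
Σp_2ᵢ² = 0.0102² + 0.2857² + 0.0306² + 0.0204² + 0.0204² + 0.2551² + 0.0102² + 0.2551² + 0.1122² = 0.000104 + 0.081624 + 0.000936 + 0.000416 + 0.000416 + 0.065076 + 0.000104 + 0.065076 + 0.012589 = 0.226341
O = 0.111726 / √(0.160000 × 0.226341) = 0.111726 / 0.1903012 = 0.5871

0.59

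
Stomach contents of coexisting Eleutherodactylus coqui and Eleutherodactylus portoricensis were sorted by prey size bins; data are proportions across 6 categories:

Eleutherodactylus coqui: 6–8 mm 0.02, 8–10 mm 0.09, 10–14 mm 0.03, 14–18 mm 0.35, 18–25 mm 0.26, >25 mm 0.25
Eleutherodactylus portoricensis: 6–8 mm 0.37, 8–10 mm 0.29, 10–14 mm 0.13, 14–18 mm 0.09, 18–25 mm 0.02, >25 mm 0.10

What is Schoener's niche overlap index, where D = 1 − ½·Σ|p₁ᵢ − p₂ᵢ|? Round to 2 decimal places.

0.35

Σ|p₁ᵢ − p₂ᵢ| = 0.35 + 0.20 + 0.10 + 0.26 + 0.24 + 0.15 = 1.30
D = 1 − ½ × 1.30 = 1 − 0.650 = 0.3500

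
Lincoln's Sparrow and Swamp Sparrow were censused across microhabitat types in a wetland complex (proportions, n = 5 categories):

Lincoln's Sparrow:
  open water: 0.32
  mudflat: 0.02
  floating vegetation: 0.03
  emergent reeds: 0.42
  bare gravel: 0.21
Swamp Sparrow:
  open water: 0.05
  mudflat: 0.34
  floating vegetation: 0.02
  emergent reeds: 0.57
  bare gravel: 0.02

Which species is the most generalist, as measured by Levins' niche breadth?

Σp_Lincᵢ² = 0.32² + 0.02² + 0.03² + 0.42² + 0.21² = 0.1024 + 0.0004 + 0.0009 + 0.1764 + 0.0441 = 0.3242
B_Linc = 1 / 0.3242 = 3.0845
Σp_Swamᵢ² = 0.05² + 0.34² + 0.02² + 0.57² + 0.02² = 0.0025 + 0.1156 + 0.0004 + 0.3249 + 0.0004 = 0.4438
B_Swam = 1 / 0.4438 = 2.2533
Highest B → broadest niche (most generalist): Lincoln's Sparrow (B = 3.08).

Lincoln's Sparrow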